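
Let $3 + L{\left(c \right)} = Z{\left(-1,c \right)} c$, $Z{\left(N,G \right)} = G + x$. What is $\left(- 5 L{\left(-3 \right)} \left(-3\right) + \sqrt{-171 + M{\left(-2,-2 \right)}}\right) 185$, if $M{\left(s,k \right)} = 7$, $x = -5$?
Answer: $58275 + 370 i \sqrt{41} \approx 58275.0 + 2369.2 i$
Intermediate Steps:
$Z{\left(N,G \right)} = -5 + G$ ($Z{\left(N,G \right)} = G - 5 = -5 + G$)
$L{\left(c \right)} = -3 + c \left(-5 + c\right)$ ($L{\left(c \right)} = -3 + \left(-5 + c\right) c = -3 + c \left(-5 + c\right)$)
$\left(- 5 L{\left(-3 \right)} \left(-3\right) + \sqrt{-171 + M{\left(-2,-2 \right)}}\right) 185 = \left(- 5 \left(-3 - 3 \left(-5 - 3\right)\right) \left(-3\right) + \sqrt{-171 + 7}\right) 185 = \left(- 5 \left(-3 - -24\right) \left(-3\right) + \sqrt{-164}\right) 185 = \left(- 5 \left(-3 + 24\right) \left(-3\right) + 2 i \sqrt{41}\right) 185 = \left(\left(-5\right) 21 \left(-3\right) + 2 i \sqrt{41}\right) 185 = \left(\left(-105\right) \left(-3\right) + 2 i \sqrt{41}\right) 185 = \left(315 + 2 i \sqrt{41}\right) 185 = 58275 + 370 i \sqrt{41}$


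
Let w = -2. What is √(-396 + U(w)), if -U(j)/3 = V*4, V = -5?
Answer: 4*I*√21 ≈ 18.33*I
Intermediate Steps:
U(j) = 60 (U(j) = -(-15)*4 = -3*(-20) = 60)
√(-396 + U(w)) = √(-396 + 60) = √(-336) = 4*I*√21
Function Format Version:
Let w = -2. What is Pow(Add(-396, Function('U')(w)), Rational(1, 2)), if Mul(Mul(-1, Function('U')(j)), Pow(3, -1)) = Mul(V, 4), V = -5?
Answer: Mul(4, I, Pow(21, Rational(1, 2))) ≈ Mul(18.330, I)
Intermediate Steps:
Function('U')(j) = 60 (Function('U')(j) = Mul(-3, Mul(-5, 4)) = Mul(-3, -20) = 60)
Pow(Add(-396, Function('U')(w)), Rational(1, 2)) = Pow(Add(-396, 60), Rational(1, 2)) = Pow(-336, Rational(1, 2)) = Mul(4, I, Pow(21, Rational(1, 2)))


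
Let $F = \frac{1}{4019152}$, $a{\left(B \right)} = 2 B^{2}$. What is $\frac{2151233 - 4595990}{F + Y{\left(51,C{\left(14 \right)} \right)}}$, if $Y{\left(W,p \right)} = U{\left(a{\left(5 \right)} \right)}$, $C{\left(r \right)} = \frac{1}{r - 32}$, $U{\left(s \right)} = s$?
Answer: $- \frac{3275283328688}{66985867} \approx -48895.0$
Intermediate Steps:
$F = \frac{1}{4019152} \approx 2.4881 \cdot 10^{-7}$
$C{\left(r \right)} = \frac{1}{-32 + r}$
$Y{\left(W,p \right)} = 50$ ($Y{\left(W,p \right)} = 2 \cdot 5^{2} = 2 \cdot 25 = 50$)
$\frac{2151233 - 4595990}{F + Y{\left(51,C{\left(14 \right)} \right)}} = \frac{2151233 - 4595990}{\frac{1}{4019152} + 50} = - \frac{2444757}{\frac{200957601}{4019152}} = \left(-2444757\right) \frac{4019152}{200957601} = - \frac{3275283328688}{66985867}$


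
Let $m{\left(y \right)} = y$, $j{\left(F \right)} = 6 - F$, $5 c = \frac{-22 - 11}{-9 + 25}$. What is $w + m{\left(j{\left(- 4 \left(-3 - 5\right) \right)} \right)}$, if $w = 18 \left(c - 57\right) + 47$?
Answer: $- \frac{40497}{40} \approx -1012.4$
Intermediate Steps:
$c = - \frac{33}{80}$ ($c = \frac{\left(-22 - 11\right) \frac{1}{-9 + 25}}{5} = \frac{\left(-33\right) \frac{1}{16}}{5} = \frac{1}{5} \left(- \frac{33}{16}\right) = - \frac{33}{80} \approx -0.4125$)
$w = - \frac{39457}{40}$ ($w = 18 \left(- \frac{33}{80} - 57\right) + 47 = 18 \left(- \frac{4593}{80}\right) + 47 = - \frac{41337}{40} + 47 = - \frac{39457}{40} \approx -986.42$)
$w + m{\left(j{\left(- 4 \left(-3 - 5\right) \right)} \right)} = - \frac{39457}{40} + \left(6 - - 4 \left(-3 - 5\right)\right) = - \frac{39457}{40} + \left(6 - \left(-4\right) \left(-8\right)\right) = - \frac{39457}{40} + \left(6 - 32\right) = - \frac{39457}{40} - 26 = - \frac{40497}{40}$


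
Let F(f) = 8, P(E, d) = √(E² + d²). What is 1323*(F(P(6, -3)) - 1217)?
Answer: -1599507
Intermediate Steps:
1323*(F(P(6, -3)) - 1217) = 1323*(8 - 1217) = 1323*(-1209) = -1599507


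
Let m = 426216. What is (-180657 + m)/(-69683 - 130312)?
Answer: -81853/66665 ≈ -1.2278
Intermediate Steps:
(-180657 + m)/(-69683 - 130312) = (-180657 + 426216)/(-69683 - 130312) = 245559/(-199995) = 245559*(-1/199995) = -81853/66665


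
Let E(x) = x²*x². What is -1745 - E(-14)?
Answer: -40161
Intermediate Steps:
E(x) = x⁴
-1745 - E(-14) = -1745 - 1*(-14)⁴ = -1745 - 1*38416 = -1745 - 38416 = -40161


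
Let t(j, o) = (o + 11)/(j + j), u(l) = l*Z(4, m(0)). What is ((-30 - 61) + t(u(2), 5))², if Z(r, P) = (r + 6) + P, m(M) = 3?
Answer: 1390041/169 ≈ 8225.1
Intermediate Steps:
Z(r, P) = 6 + P + r (Z(r, P) = (6 + r) + P = 6 + P + r)
u(l) = 13*l (u(l) = l*(6 + 3 + 4) = l*13 = 13*l)
t(j, o) = (11 + o)/(2*j) (t(j, o) = (11 + o)/((2*j)) = (11 + o)*(1/(2*j)) = (11 + o)/(2*j))
((-30 - 61) + t(u(2), 5))² = ((-30 - 61) + (11 + 5)/(2*((13*2))))² = (-91 + (½)*16/26)² = (-91 + (½)*(1/26)*16)² = (-91 + 4/13)² = (-1179/13)² = 1390041/169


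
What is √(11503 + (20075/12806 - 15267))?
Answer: I*√617014965454/12806 ≈ 61.339*I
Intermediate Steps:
√(11503 + (20075/12806 - 15267)) = √(11503 - 195489127/12806) = √(-48181709/12806) = I*√617014965454/12806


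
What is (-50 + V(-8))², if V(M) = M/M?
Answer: 2401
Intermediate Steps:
V(M) = 1
(-50 + V(-8))² = (-50 + 1)² = (-49)² = 2401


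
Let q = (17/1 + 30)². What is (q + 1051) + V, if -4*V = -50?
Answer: 6545/2 ≈ 3272.5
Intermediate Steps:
V = 25/2 (V = -¼*(-50) = 25/2 ≈ 12.500)
q = 2209 (q = (17*1 + 30)² = (17 + 30)² = 47² = 2209)
(q + 1051) + V = (2209 + 1051) + 25/2 = 3260 + 25/2 = 6545/2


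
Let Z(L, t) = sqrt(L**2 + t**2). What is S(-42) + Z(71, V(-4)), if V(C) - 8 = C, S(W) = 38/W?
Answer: -19/21 + sqrt(5057) ≈ 70.208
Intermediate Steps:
V(C) = 8 + C
S(-42) + Z(71, V(-4)) = 38/(-42) + sqrt(71**2 + (8 - 4)**2) = 38*(-1/42) + sqrt(5041 + 4**2) = -19/21 + sqrt(5041 + 16) = -19/21 + sqrt(5057)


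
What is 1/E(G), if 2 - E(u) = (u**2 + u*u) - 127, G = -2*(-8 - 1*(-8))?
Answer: 1/129 ≈ 0.0077519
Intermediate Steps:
G = 0 (G = -2*(-8 + 8) = -2*0 = 0)
E(u) = 129 - 2*u**2 (E(u) = 2 - ((u**2 + u*u) - 127) = 2 - ((u**2 + u**2) - 127) = 2 - (2*u**2 - 127) = 2 - (-127 + 2*u**2) = 2 + (127 - 2*u**2) = 129 - 2*u**2)
1/E(G) = 1/(129 - 2*0**2) = 1/(129 - 2*0) = 1/(129 + 0) = 1/129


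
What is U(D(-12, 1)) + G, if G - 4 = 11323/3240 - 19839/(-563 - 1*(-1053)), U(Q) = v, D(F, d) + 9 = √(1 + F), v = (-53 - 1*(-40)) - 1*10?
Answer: -8889449/158760 ≈ -55.993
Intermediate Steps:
v = -23 (v = (-53 + 40) - 10 = -13 - 10 = -23)
D(F, d) = -9 + √(1 + F)
U(Q) = -23
G = -5237969/158760 (G = 4 + (11323/3240 - 19839/(-563 - 1*(-1053))) = 4 + (11323*(1/3240) - 19839/(-563 + 1053)) = 4 + (11323/3240 - 19839/490) = 4 - 5873009/158760 = -5237969/158760 ≈ -32.993)
U(D(-12, 1)) + G = -23 - 5237969/158760 = -8889449/158760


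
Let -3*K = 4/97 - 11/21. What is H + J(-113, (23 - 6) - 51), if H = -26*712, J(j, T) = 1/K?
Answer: -18191185/983 ≈ -18506.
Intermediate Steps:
K = 983/6111 (K = -(4/97 - 11/21)/3 = -1/3*(-983/2037) = 983/6111 ≈ 0.16086)
J(j, T) = 6111/983 (J(j, T) = 1/(983/6111) = 6111/983)
H = -18512
H + J(-113, (23 - 6) - 51) = -18512 + 6111/983 = -18191185/983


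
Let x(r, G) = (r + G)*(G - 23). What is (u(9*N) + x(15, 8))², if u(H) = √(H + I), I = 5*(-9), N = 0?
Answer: 118980 - 2070*I*√5 ≈ 1.1898e+5 - 4628.7*I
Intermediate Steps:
I = -45
x(r, G) = (-23 + G)*(G + r) (x(r, G) = (G + r)*(-23 + G) = (-23 + G)*(G + r))
u(H) = √(-45 + H) (u(H) = √(H - 45) = √(-45 + H))
(u(9*N) + x(15, 8))² = (√(-45 + 9*0) + (8² - 23*8 - 23*15 + 8*15))² = (√(-45 + 0) + (64 - 184 - 345 + 120))² = (√(-45) - 345)² = (3*I*√5 - 345)² = (-345 + 3*I*√5)²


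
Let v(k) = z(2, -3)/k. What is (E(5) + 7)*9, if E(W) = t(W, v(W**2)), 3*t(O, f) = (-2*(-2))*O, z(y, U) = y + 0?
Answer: 123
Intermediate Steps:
z(y, U) = y
v(k) = 2/k
t(O, f) = 4*O/3 (t(O, f) = ((-2*(-2))*O)/3 = (4*O)/3 = 4*O/3)
E(W) = 4*W/3
(E(5) + 7)*9 = ((4/3)*5 + 7)*9 = (20/3 + 7)*9 = (41/3)*9 = 123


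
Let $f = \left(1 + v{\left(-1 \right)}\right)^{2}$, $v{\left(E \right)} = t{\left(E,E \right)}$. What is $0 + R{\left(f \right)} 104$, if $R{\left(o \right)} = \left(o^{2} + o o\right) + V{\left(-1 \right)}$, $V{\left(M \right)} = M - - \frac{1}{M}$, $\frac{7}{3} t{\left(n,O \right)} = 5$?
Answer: $\frac{48225840}{2401} \approx 20086.0$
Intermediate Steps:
$t{\left(n,O \right)} = \frac{15}{7}$ ($t{\left(n,O \right)} = \frac{3}{7} \cdot 5 = \frac{15}{7}$)
$v{\left(E \right)} = \frac{15}{7}$
$V{\left(M \right)} = M + \frac{1}{M}$
$f = \frac{484}{49}$ ($f = \left(1 + \frac{15}{7}\right)^{2} = \left(\frac{22}{7}\right)^{2} = \frac{484}{49} \approx 9.8775$)
$R{\left(o \right)} = -2 + 2 o^{2}$ ($R{\left(o \right)} = \left(o^{2} + o o\right) - \left(1 - \frac{1}{-1}\right) = \left(o^{2} + o^{2}\right) - 2 = 2 o^{2} - 2 = -2 + 2 o^{2}$)
$0 + R{\left(f \right)} 104 = 0 + \left(-2 + 2 \left(\frac{484}{49}\right)^{2}\right) 104 = 0 + \left(-2 + 2 \cdot \frac{234256}{2401}\right) 104 = 0 + \left(-2 + \frac{468512}{2401}\right) 104 = 0 + \frac{463710}{2401} \cdot 104 = 0 + \frac{48225840}{2401} = \frac{48225840}{2401}$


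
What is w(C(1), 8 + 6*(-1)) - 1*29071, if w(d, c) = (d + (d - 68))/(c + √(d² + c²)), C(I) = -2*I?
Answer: -29035 - 36*√2 ≈ -29086.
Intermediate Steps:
w(d, c) = (-68 + 2*d)/(c + √(c² + d²)) (w(d, c) = (d + (-68 + d))/(c + √(c² + d²)) = (-68 + 2*d)/(c + √(c² + d²)))
w(C(1), 8 + 6*(-1)) - 1*29071 = 2*(-34 - 2*1)/((8 + 6*(-1)) + √((8 + 6*(-1))² + (-2*1)²)) - 1*29071 = 2*(-34 - 2)/((8 - 6) + √((8 - 6)² + (-2)²)) - 29071 = 2*(-36)/(2 + √(2² + 4)) - 29071 = 2*(-36)/(2 + √(4 + 4)) - 29071 = 2*(-36)/(2 + √8) - 29071 = 2*(-36)/(2 + 2*√2) - 29071 = -72/(2 + 2*√2) - 29071 = -29071 - 72/(2 + 2*√2)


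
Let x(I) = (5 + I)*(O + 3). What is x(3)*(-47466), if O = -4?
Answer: 379728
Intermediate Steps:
x(I) = -5 - I (x(I) = (5 + I)*(-4 + 3) = (5 + I)*(-1) = -5 - I)
x(3)*(-47466) = (-5 - 1*3)*(-47466) = (-5 - 3)*(-47466) = -8*(-47466) = 379728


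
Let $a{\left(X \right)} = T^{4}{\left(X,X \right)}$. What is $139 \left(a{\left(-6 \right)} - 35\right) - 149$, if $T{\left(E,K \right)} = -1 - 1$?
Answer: $-2790$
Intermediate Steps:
$T{\left(E,K \right)} = -2$
$a{\left(X \right)} = 16$ ($a{\left(X \right)} = \left(-2\right)^{4} = 16$)
$139 \left(a{\left(-6 \right)} - 35\right) - 149 = 139 \left(16 - 35\right) - 149 = 139 \left(-19\right) - 149 = -2641 - 149 = -2790$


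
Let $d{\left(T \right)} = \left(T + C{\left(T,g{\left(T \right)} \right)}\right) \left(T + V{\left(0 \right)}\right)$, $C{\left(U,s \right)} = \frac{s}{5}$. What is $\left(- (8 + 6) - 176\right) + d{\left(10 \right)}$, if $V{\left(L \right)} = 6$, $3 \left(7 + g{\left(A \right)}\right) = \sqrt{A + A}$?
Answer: $- \frac{262}{5} + \frac{32 \sqrt{5}}{15} \approx -47.63$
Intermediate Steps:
$g{\left(A \right)} = -7 + \frac{\sqrt{2} \sqrt{A}}{3}$ ($g{\left(A \right)} = -7 + \frac{\sqrt{A + A}}{3} = -7 + \frac{\sqrt{2 A}}{3} = -7 + \frac{\sqrt{2} \sqrt{A}}{3}$)
$C{\left(U,s \right)} = \frac{s}{5}$ ($C{\left(U,s \right)} = s \frac{1}{5} = \frac{s}{5}$)
$d{\left(T \right)} = \left(6 + T\right) \left(- \frac{7}{5} + T + \frac{\sqrt{2} \sqrt{T}}{15}\right)$ ($d{\left(T \right)} = \left(T + \frac{-7 + \frac{\sqrt{2} \sqrt{T}}{3}}{5}\right) \left(T + 6\right) = \left(T + \left(- \frac{7}{5} + \frac{\sqrt{2} \sqrt{T}}{15}\right)\right) \left(6 + T\right) = \left(- \frac{7}{5} + T + \frac{\sqrt{2} \sqrt{T}}{15}\right) \left(6 + T\right) = \left(6 + T\right) \left(- \frac{7}{5} + T + \frac{\sqrt{2} \sqrt{T}}{15}\right)$)
$\left(- (8 + 6) - 176\right) + d{\left(10 \right)} = \left(- (8 + 6) - 176\right) + \left(- \frac{42}{5} + 10^{2} + \frac{23}{5} \cdot 10 + \frac{\sqrt{2} \cdot 10^{\frac{3}{2}}}{15} + \frac{2 \sqrt{2} \sqrt{10}}{5}\right) = \left(\left(-1\right) 14 - 176\right) + \left(- \frac{42}{5} + 100 + 46 + \frac{\sqrt{2} \cdot 10 \sqrt{10}}{15} + \frac{4 \sqrt{5}}{5}\right) = \left(-14 - 176\right) + \left(- \frac{42}{5} + 100 + 46 + \frac{4 \sqrt{5}}{3} + \frac{4 \sqrt{5}}{5}\right) = -190 + \left(\frac{688}{5} + \frac{32 \sqrt{5}}{15}\right) = - \frac{262}{5} + \frac{32 \sqrt{5}}{15}$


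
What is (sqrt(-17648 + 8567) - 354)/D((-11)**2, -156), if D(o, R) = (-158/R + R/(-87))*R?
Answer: 5133/6347 - 87*I*sqrt(1009)/12694 ≈ 0.80873 - 0.2177*I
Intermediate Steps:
D(o, R) = R*(-158/R - R/87) (D(o, R) = (-158/R + R*(-1/87))*R = (-158/R - R/87)*R = R*(-158/R - R/87))
(sqrt(-17648 + 8567) - 354)/D((-11)**2, -156) = (sqrt(-17648 + 8567) - 354)/(-158 - 1/87*(-156)**2) = (sqrt(-9081) - 354)/(-158 - 1/87*24336) = (3*I*sqrt(1009) - 354)/(-158 - 8112/29) = (-354 + 3*I*sqrt(1009))/(-12694/29) = (-354 + 3*I*sqrt(1009))*(-29/12694) = 5133/6347 - 87*I*sqrt(1009)/12694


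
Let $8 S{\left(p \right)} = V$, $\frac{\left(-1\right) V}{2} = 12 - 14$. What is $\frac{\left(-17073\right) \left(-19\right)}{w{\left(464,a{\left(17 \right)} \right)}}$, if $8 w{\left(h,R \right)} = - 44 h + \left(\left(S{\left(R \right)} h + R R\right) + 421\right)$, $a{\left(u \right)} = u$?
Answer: $- \frac{185364}{1391} \approx -133.26$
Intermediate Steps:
$V = 4$ ($V = - 2 \left(12 - 14\right) = \left(-2\right) \left(-2\right) = 4$)
$S{\left(p \right)} = \frac{1}{2}$ ($S{\left(p \right)} = \frac{1}{8} \cdot 4 = \frac{1}{2}$)
$w{\left(h,R \right)} = \frac{421}{8} - \frac{87 h}{16} + \frac{R^{2}}{8}$ ($w{\left(h,R \right)} = \frac{- 44 h + \left(\left(\frac{h}{2} + R R\right) + 421\right)}{8} = \frac{- 44 h + \left(\left(\frac{h}{2} + R^{2}\right) + 421\right)}{8} = \frac{- 44 h + \left(\left(R^{2} + \frac{h}{2}\right) + 421\right)}{8} = \frac{- 44 h + \left(421 + R^{2} + \frac{h}{2}\right)}{8} = \frac{421 + R^{2} - \frac{87 h}{2}}{8} = \frac{421}{8} - \frac{87 h}{16} + \frac{R^{2}}{8}$)
$\frac{\left(-17073\right) \left(-19\right)}{w{\left(464,a{\left(17 \right)} \right)}} = \frac{\left(-17073\right) \left(-19\right)}{\frac{421}{8} - 2523 + \frac{17^{2}}{8}} = \frac{324387}{\frac{421}{8} - 2523 + \frac{1}{8} \cdot 289} = \frac{324387}{\frac{421}{8} - 2523 + \frac{289}{8}} = \frac{324387}{- \frac{9737}{4}} = 324387 \left(- \frac{4}{9737}\right) = - \frac{185364}{1391}$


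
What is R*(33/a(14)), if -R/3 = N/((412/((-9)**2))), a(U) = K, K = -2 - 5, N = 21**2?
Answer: 505197/412 ≈ 1226.2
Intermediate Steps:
N = 441
K = -7
a(U) = -7
R = -107163/412 (R = -1323/(412/((-9)**2)) = -1323/(412/81) = -1323/(412*(1/81)) = -1323/412/81 = -1323*81/412 = -3*35721/412 = -107163/412 ≈ -260.10)
R*(33/a(14)) = -3536379/(412*(-7)) = -3536379*(-1)/(412*7) = -107163/412*(-33/7) = 505197/412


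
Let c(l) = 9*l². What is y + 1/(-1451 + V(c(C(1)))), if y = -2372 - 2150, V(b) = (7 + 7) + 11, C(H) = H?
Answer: -6448373/1426 ≈ -4522.0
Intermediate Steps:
V(b) = 25 (V(b) = 14 + 11 = 25)
y = -4522
y + 1/(-1451 + V(c(C(1)))) = -4522 + 1/(-1451 + 25) = -4522 + 1/(-1426) = -4522 - 1/1426 = -6448373/1426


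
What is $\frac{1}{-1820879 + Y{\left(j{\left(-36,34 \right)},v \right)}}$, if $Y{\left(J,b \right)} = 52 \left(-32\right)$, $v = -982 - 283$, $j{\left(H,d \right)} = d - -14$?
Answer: $- \frac{1}{1822543} \approx -5.4868 \cdot 10^{-7}$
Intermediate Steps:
$j{\left(H,d \right)} = 14 + d$ ($j{\left(H,d \right)} = d + 14 = 14 + d$)
$v = -1265$ ($v = -982 - 283 = -1265$)
$Y{\left(J,b \right)} = -1664$
$\frac{1}{-1820879 + Y{\left(j{\left(-36,34 \right)},v \right)}} = \frac{1}{-1820879 - 1664} = \frac{1}{-1822543} = - \frac{1}{1822543}$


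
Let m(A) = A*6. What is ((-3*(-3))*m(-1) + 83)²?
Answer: 841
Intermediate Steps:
m(A) = 6*A
((-3*(-3))*m(-1) + 83)² = ((-3*(-3))*(6*(-1)) + 83)² = (9*(-6) + 83)² = (-54 + 83)² = 29² = 841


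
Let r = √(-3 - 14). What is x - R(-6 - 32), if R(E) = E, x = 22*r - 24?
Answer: 14 + 22*I*√17 ≈ 14.0 + 90.708*I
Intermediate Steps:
r = I*√17 (r = √(-17) = I*√17 ≈ 4.1231*I)
x = -24 + 22*I*√17 (x = 22*(I*√17) - 24 = 22*I*√17 - 24 = -24 + 22*I*√17 ≈ -24.0 + 90.708*I)
x - R(-6 - 32) = (-24 + 22*I*√17) - (-6 - 32) = (-24 + 22*I*√17) - 1*(-38) = (-24 + 22*I*√17) + 38 = 14 + 22*I*√17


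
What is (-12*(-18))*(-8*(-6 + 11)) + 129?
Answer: -8511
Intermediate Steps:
(-12*(-18))*(-8*(-6 + 11)) + 129 = 216*(-8*5) + 129 = 216*(-40) + 129 = -8640 + 129 = -8511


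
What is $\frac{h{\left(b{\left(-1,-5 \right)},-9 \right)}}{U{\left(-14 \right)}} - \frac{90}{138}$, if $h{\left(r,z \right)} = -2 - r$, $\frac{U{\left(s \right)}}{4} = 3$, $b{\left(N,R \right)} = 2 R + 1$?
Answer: $- \frac{19}{276} \approx -0.068841$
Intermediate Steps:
$b{\left(N,R \right)} = 1 + 2 R$
$U{\left(s \right)} = 12$ ($U{\left(s \right)} = 4 \cdot 3 = 12$)
$\frac{h{\left(b{\left(-1,-5 \right)},-9 \right)}}{U{\left(-14 \right)}} - \frac{90}{138} = \frac{-2 - \left(1 + 2 \left(-5\right)\right)}{12} - \frac{90}{138} = \left(-2 - \left(1 - 10\right)\right) \frac{1}{12} - \frac{15}{23} = \left(-2 - -9\right) \frac{1}{12} - \frac{15}{23} = \left(-2 + 9\right) \frac{1}{12} - \frac{15}{23} = 7 \cdot \frac{1}{12} - \frac{15}{23} = \frac{7}{12} - \frac{15}{23} = - \frac{19}{276}$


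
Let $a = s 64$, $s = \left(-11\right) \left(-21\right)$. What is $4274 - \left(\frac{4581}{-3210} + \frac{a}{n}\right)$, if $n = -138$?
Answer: $\frac{107854741}{24610} \approx 4382.6$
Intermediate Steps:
$s = 231$
$a = 14784$ ($a = 231 \cdot 64 = 14784$)
$4274 - \left(\frac{4581}{-3210} + \frac{a}{n}\right) = 4274 - \left(\frac{4581}{-3210} + \frac{14784}{-138}\right) = 4274 - \left(4581 \left(- \frac{1}{3210}\right) + 14784 \left(- \frac{1}{138}\right)\right) = 4274 - \left(- \frac{1527}{1070} - \frac{2464}{23}\right) = 4274 - - \frac{2671601}{24610} = 4274 + \frac{2671601}{24610} = \frac{107854741}{24610}$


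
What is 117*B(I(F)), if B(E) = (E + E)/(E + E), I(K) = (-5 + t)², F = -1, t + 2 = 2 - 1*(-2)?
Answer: 117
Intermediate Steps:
t = 2 (t = -2 + (2 - 1*(-2)) = -2 + (2 + 2) = -2 + 4 = 2)
I(K) = 9 (I(K) = (-5 + 2)² = (-3)² = 9)
B(E) = 1 (B(E) = (2*E)/((2*E)) = (2*E)*(1/(2*E)) = 1)
117*B(I(F)) = 117*1 = 117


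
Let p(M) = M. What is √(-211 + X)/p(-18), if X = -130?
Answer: -I*√341/18 ≈ -1.0259*I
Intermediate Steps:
√(-211 + X)/p(-18) = √(-211 - 130)/(-18) = √(-341)*(-1/18) = (I*√341)*(-1/18) = -I*√341/18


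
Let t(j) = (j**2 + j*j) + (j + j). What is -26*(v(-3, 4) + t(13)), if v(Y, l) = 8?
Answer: -9672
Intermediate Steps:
t(j) = 2*j + 2*j**2 (t(j) = (j**2 + j**2) + 2*j = 2*j**2 + 2*j = 2*j + 2*j**2)
-26*(v(-3, 4) + t(13)) = -26*(8 + 2*13*(1 + 13)) = -26*(8 + 2*13*14) = -26*(8 + 364) = -26*372 = -9672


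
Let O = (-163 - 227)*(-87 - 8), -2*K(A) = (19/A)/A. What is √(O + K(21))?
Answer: 19*√181042/42 ≈ 192.48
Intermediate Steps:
K(A) = -19/(2*A²) (K(A) = -19/A/(2*A) = -19/(2*A²))
O = 37050 (O = -390*(-95) = 37050)
√(O + K(21)) = √(37050 - 19/2/21²) = √(37050 - 19/2*1/441) = √(37050 - 19/882) = √(32678081/882) = 19*√181042/42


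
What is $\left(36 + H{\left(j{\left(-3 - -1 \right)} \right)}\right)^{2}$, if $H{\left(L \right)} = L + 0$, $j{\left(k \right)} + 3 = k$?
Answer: $961$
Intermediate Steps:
$j{\left(k \right)} = -3 + k$
$H{\left(L \right)} = L$
$\left(36 + H{\left(j{\left(-3 - -1 \right)} \right)}\right)^{2} = \left(36 - 5\right)^{2} = 31^{2} = 961$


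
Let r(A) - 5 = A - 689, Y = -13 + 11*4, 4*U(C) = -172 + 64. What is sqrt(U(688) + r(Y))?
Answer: 2*I*sqrt(170) ≈ 26.077*I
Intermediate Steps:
U(C) = -27 (U(C) = (-172 + 64)/4 = (1/4)*(-108) = -27)
Y = 31 (Y = -13 + 44 = 31)
r(A) = -684 + A (r(A) = 5 + (A - 689) = 5 + (-689 + A) = -684 + A)
sqrt(U(688) + r(Y)) = sqrt(-27 + (-684 + 31)) = sqrt(-27 - 653) = sqrt(-680) = 2*I*sqrt(170)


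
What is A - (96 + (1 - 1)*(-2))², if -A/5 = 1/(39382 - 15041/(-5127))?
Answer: -372191031303/40385311 ≈ -9216.0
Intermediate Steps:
A = -5127/40385311 (A = -5/(39382 - 15041/(-5127)) = -5/(39382 - 15041*(-1/5127)) = -5/(39382 + 15041/5127) = -5/201926555/5127 = -5*5127/201926555 = -5127/40385311 ≈ -0.00012695)
A - (96 + (1 - 1)*(-2))² = -5127/40385311 - (96 + (1 - 1)*(-2))² = -5127/40385311 - (96 + 0*(-2))² = -5127/40385311 - (96 + 0)² = -5127/40385311 - 1*96² = -5127/40385311 - 1*9216 = -5127/40385311 - 9216 = -372191031303/40385311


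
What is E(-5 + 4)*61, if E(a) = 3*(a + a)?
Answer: -366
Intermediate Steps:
E(a) = 6*a (E(a) = 3*(2*a) = 6*a)
E(-5 + 4)*61 = (6*(-5 + 4))*61 = (6*(-1))*61 = -6*61 = -366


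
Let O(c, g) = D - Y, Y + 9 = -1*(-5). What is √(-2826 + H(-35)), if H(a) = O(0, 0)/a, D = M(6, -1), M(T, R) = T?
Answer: 2*I*√34622/7 ≈ 53.163*I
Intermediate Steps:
Y = -4 (Y = -9 - 1*(-5) = -9 + 5 = -4)
D = 6
O(c, g) = 10 (O(c, g) = 6 - 1*(-4) = 6 + 4 = 10)
H(a) = 10/a
√(-2826 + H(-35)) = √(-2826 + 10/(-35)) = √(-2826 + 10*(-1/35)) = √(-2826 - 2/7) = √(-19784/7) = 2*I*√34622/7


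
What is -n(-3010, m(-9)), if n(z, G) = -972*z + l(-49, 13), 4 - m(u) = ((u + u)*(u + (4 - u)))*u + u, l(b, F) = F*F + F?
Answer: -2925902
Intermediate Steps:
l(b, F) = F + F² (l(b, F) = F² + F = F + F²)
m(u) = 4 - u - 8*u² (m(u) = 4 - (((u + u)*(u + (4 - u)))*u + u) = 4 - (((2*u)*4)*u + u) = 4 - ((8*u)*u + u) = 4 - (8*u² + u) = 4 - (u + 8*u²) = 4 + (-u - 8*u²) = 4 - u - 8*u²)
n(z, G) = 182 - 972*z (n(z, G) = -972*z + 13*(1 + 13) = -972*z + 13*14 = -972*z + 182 = 182 - 972*z)
-n(-3010, m(-9)) = -(182 - 972*(-3010)) = -(182 + 2925720) = -1*2925902 = -2925902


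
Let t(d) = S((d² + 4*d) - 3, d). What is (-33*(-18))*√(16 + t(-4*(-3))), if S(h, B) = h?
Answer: 594*√205 ≈ 8504.8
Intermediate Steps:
t(d) = -3 + d² + 4*d (t(d) = (d² + 4*d) - 3 = -3 + d² + 4*d)
(-33*(-18))*√(16 + t(-4*(-3))) = (-33*(-18))*√(16 + (-3 + (-4*(-3))² + 4*(-4*(-3)))) = 594*√(16 + (-3 + 12² + 4*12)) = 594*√(16 + (-3 + 144 + 48)) = 594*√(16 + 189) = 594*√205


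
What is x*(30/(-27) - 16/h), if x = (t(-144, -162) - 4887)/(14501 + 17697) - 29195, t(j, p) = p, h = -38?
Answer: 3262441993/161937 ≈ 20146.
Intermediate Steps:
x = -55295627/1894 (x = (-162 - 4887)/(14501 + 17697) - 29195 = -5049/32198 - 29195 = -5049*1/32198 - 29195 = -297/1894 - 29195 = -55295627/1894 ≈ -29195.)
x*(30/(-27) - 16/h) = -55295627*(30/(-27) - 16/(-38))/1894 = -55295627*(30*(-1/27) - 16*(-1/38))/1894 = -55295627*(-10/9 + 8/19)/1894 = -55295627/1894*(-118/171) = 3262441993/161937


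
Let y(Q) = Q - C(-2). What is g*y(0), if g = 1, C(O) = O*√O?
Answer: 2*I*√2 ≈ 2.8284*I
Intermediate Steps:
C(O) = O^(3/2)
y(Q) = Q + 2*I*√2 (y(Q) = Q - (-2)^(3/2) = Q - (-2)*I*√2 = Q + 2*I*√2)
g*y(0) = 1*(0 + 2*I*√2) = 1*(2*I*√2) = 2*I*√2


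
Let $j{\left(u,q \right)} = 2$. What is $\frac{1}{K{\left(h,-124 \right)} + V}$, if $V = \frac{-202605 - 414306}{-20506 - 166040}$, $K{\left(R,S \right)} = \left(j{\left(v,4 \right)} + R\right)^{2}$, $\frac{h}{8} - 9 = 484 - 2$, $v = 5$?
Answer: $\frac{62182}{960394977437} \approx 6.4746 \cdot 10^{-8}$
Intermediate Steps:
$h = 3928$ ($h = 72 + 8 \left(484 - 2\right) = 72 + 8 \cdot 482 = 72 + 3856 = 3928$)
$K{\left(R,S \right)} = \left(2 + R\right)^{2}$
$V = \frac{205637}{62182}$ ($V = - \frac{616911}{-186546} = \left(-616911\right) \left(- \frac{1}{186546}\right) = \frac{205637}{62182} \approx 3.307$)
$\frac{1}{K{\left(h,-124 \right)} + V} = \frac{1}{\left(2 + 3928\right)^{2} + \frac{205637}{62182}} = \frac{1}{3930^{2} + \frac{205637}{62182}} = \frac{1}{15444900 + \frac{205637}{62182}} = \frac{1}{\frac{960394977437}{62182}} = \frac{62182}{960394977437}$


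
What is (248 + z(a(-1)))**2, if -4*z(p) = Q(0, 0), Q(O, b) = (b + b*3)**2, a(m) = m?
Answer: 61504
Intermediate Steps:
Q(O, b) = 16*b**2 (Q(O, b) = (b + 3*b)**2 = (4*b)**2 = 16*b**2)
z(p) = 0 (z(p) = -4*0**2 = -4*0 = -1/4*0 = 0)
(248 + z(a(-1)))**2 = (248 + 0)**2 = 248**2 = 61504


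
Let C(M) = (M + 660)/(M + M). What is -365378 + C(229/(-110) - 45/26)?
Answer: -996255015/2726 ≈ -3.6546e+5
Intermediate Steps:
C(M) = (660 + M)/(2*M) (C(M) = (660 + M)/((2*M)) = (660 + M)*(1/(2*M)) = (660 + M)/(2*M))
-365378 + C(229/(-110) - 45/26) = -365378 + (660 + (229/(-110) - 45/26))/(2*(229/(-110) - 45/26)) = -365378 + (660 + (229*(-1/110) - 45*1/26))/(2*(229*(-1/110) - 45*1/26)) = -365378 + (660 + (-229/110 - 45/26))/(2*(-229/110 - 45/26)) = -365378 + (660 - 2726/715)/(2*(-2726/715)) = -365378 + (1/2)*(-715/2726)*(469174/715) = -365378 - 234587/2726 = -996255015/2726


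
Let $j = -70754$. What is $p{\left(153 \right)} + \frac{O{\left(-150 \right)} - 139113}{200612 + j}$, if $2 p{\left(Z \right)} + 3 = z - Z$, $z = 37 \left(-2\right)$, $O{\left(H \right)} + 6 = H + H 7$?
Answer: $- \frac{5024663}{43286} \approx -116.08$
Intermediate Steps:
$O{\left(H \right)} = -6 + 8 H$ ($O{\left(H \right)} = -6 + \left(H + H 7\right) = -6 + \left(H + 7 H\right) = -6 + 8 H$)
$z = -74$
$p{\left(Z \right)} = - \frac{77}{2} - \frac{Z}{2}$ ($p{\left(Z \right)} = - \frac{3}{2} + \frac{-74 - Z}{2} = - \frac{3}{2} - \left(37 + \frac{Z}{2}\right) = - \frac{77}{2} - \frac{Z}{2}$)
$p{\left(153 \right)} + \frac{O{\left(-150 \right)} - 139113}{200612 + j} = \left(- \frac{77}{2} - \frac{153}{2}\right) + \frac{\left(-6 + 8 \left(-150\right)\right) - 139113}{200612 - 70754} = \left(- \frac{77}{2} - \frac{153}{2}\right) + \frac{\left(-6 - 1200\right) - 139113}{129858} = -115 + \left(-1206 - 139113\right) \frac{1}{129858} = -115 - \frac{46773}{43286} = - \frac{5024663}{43286}$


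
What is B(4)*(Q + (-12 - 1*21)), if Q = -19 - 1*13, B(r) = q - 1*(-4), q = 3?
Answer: -455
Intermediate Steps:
B(r) = 7 (B(r) = 3 - 1*(-4) = 3 + 4 = 7)
Q = -32 (Q = -19 - 13 = -32)
B(4)*(Q + (-12 - 1*21)) = 7*(-32 + (-12 - 1*21)) = 7*(-32 + (-12 - 21)) = 7*(-32 - 33) = 7*(-65) = -455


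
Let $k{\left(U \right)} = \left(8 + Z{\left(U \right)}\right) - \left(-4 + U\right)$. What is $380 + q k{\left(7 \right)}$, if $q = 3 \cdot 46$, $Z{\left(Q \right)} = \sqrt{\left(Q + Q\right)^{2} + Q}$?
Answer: $1070 + 138 \sqrt{203} \approx 3036.2$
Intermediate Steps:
$Z{\left(Q \right)} = \sqrt{Q + 4 Q^{2}}$ ($Z{\left(Q \right)} = \sqrt{\left(2 Q\right)^{2} + Q} = \sqrt{4 Q^{2} + Q} = \sqrt{Q + 4 Q^{2}}$)
$k{\left(U \right)} = 12 + \sqrt{U \left(1 + 4 U\right)} - U$ ($k{\left(U \right)} = \left(8 + \sqrt{U \left(1 + 4 U\right)}\right) - \left(-4 + U\right) = 12 + \sqrt{U \left(1 + 4 U\right)} - U$)
$q = 138$
$380 + q k{\left(7 \right)} = 380 + 138 \left(12 + \sqrt{7 \left(1 + 4 \cdot 7\right)} - 7\right) = 380 + 138 \left(12 + \sqrt{7 \left(1 + 28\right)} - 7\right) = 380 + 138 \left(12 + \sqrt{7 \cdot 29} - 7\right) = 380 + 138 \left(12 + \sqrt{203} - 7\right) = 380 + 138 \left(5 + \sqrt{203}\right) = 380 + \left(690 + 138 \sqrt{203}\right) = 1070 + 138 \sqrt{203}$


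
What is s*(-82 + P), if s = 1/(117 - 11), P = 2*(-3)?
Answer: -44/53 ≈ -0.83019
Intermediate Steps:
P = -6
s = 1/106 ≈ 0.0094340
s*(-82 + P) = (-82 - 6)/106 = (1/106)*(-88) = -44/53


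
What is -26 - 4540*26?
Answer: -118066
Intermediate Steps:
-26 - 4540*26 = -26 - 454*260 = -26 - 118040 = -118066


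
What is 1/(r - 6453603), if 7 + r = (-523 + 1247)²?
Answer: -1/5929434 ≈ -1.6865e-7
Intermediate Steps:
r = 524169 (r = -7 + (-523 + 1247)² = -7 + 724² = -7 + 524176 = 524169)
1/(r - 6453603) = 1/(524169 - 6453603) = 1/(-5929434) = -1/5929434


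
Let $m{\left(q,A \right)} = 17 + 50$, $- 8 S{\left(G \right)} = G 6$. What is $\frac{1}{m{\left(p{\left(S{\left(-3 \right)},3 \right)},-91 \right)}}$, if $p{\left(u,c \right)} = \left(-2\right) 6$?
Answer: $\frac{1}{67} \approx 0.014925$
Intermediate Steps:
$S{\left(G \right)} = - \frac{3 G}{4}$ ($S{\left(G \right)} = - \frac{G 6}{8} = - \frac{6 G}{8} = - \frac{3 G}{4}$)
$p{\left(u,c \right)} = -12$
$m{\left(q,A \right)} = 67$
$\frac{1}{m{\left(p{\left(S{\left(-3 \right)},3 \right)},-91 \right)}} = \frac{1}{67}$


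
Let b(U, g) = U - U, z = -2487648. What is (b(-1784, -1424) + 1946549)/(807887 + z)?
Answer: -1946549/1679761 ≈ -1.1588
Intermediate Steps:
b(U, g) = 0
(b(-1784, -1424) + 1946549)/(807887 + z) = (0 + 1946549)/(807887 - 2487648) = 1946549/(-1679761) = 1946549*(-1/1679761) = -1946549/1679761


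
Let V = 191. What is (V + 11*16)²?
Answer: 134689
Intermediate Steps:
(V + 11*16)² = (191 + 11*16)² = (191 + 176)² = 367² = 134689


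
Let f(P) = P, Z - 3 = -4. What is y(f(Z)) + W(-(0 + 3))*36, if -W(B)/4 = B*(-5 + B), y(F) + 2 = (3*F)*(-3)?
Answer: -3449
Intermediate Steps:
Z = -1 (Z = 3 - 4 = -1)
y(F) = -2 - 9*F (y(F) = -2 + (3*F)*(-3) = -2 - 9*F)
W(B) = -4*B*(-5 + B)
y(f(Z)) + W(-(0 + 3))*36 = (-2 - 9*(-1)) + (4*(-(0 + 3))*(5 - (-1)*(0 + 3)))*36 = (-2 + 9) + (4*(-1*3)*(5 - (-1)*3))*36 = 7 + (4*(-3)*(5 - 1*(-3)))*36 = 7 + (4*(-3)*(5 + 3))*36 = 7 + (4*(-3)*8)*36 = 7 - 96*36 = 7 - 3456 = -3449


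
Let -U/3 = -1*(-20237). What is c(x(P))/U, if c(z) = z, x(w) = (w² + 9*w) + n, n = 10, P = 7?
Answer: -122/60711 ≈ -0.0020095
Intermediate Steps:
x(w) = 10 + w² + 9*w (x(w) = (w² + 9*w) + 10 = 10 + w² + 9*w)
U = -60711 (U = -(-3)*(-20237) = -3*20237 = -60711)
c(x(P))/U = (10 + 7² + 9*7)/(-60711) = (10 + 49 + 63)*(-1/60711) = 122*(-1/60711) = -122/60711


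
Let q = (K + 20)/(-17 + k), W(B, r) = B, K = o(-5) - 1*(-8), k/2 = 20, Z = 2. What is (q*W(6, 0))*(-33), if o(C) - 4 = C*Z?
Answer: -4356/23 ≈ -189.39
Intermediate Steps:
k = 40 (k = 2*20 = 40)
o(C) = 4 + 2*C (o(C) = 4 + C*2 = 4 + 2*C)
K = 2 (K = (4 + 2*(-5)) - 1*(-8) = (4 - 10) + 8 = -6 + 8 = 2)
q = 22/23 (q = (2 + 20)/(-17 + 40) = 22/23 ≈ 0.95652)
(q*W(6, 0))*(-33) = ((22/23)*6)*(-33) = (132/23)*(-33) = -4356/23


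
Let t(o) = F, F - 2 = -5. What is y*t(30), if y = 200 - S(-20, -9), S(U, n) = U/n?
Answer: -1780/3 ≈ -593.33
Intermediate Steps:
F = -3 (F = 2 - 5 = -3)
t(o) = -3
y = 1780/9 (y = 200 - (-20)/(-9) = 200 - (-20)*(-1)/9 = 200 - 1*20/9 = 200 - 20/9 = 1780/9 ≈ 197.78)
y*t(30) = (1780/9)*(-3) = -1780/3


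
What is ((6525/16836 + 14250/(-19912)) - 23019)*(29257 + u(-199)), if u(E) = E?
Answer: -122938335542286/183793 ≈ -6.6890e+8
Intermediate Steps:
((6525/16836 + 14250/(-19912)) - 23019)*(29257 + u(-199)) = ((6525/16836 + 14250/(-19912)) - 23019)*(29257 - 199) = ((6525*(1/16836) + 14250*(-1/19912)) - 23019)*29058 = ((2175/5612 - 375/524) - 23019)*29058 = (-60300/183793 - 23019)*29058 = -4230791367/183793*29058 = -122938335542286/183793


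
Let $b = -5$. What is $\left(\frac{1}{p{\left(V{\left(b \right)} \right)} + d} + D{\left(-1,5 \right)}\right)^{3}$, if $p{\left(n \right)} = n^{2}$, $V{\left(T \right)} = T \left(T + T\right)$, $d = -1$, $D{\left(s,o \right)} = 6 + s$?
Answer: $\frac{1951250599936}{15606257499} \approx 125.03$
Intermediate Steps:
$V{\left(T \right)} = 2 T^{2}$ ($V{\left(T \right)} = T 2 T = 2 T^{2}$)
$\left(\frac{1}{p{\left(V{\left(b \right)} \right)} + d} + D{\left(-1,5 \right)}\right)^{3} = \left(\frac{1}{\left(2 \left(-5\right)^{2}\right)^{2} - 1} + \left(6 - 1\right)\right)^{3} = \left(\frac{1}{\left(2 \cdot 25\right)^{2} - 1} + 5\right)^{3} = \left(\frac{1}{50^{2} - 1} + 5\right)^{3} = \left(\frac{1}{2500 - 1} + 5\right)^{3} = \left(\frac{1}{2499} + 5\right)^{3} = \left(\frac{12496}{2499}\right)^{3} = \frac{1951250599936}{15606257499}$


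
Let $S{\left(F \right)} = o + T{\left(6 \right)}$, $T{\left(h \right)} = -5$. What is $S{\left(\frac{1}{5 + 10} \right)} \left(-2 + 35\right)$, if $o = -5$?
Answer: $-330$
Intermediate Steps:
$S{\left(F \right)} = -10$ ($S{\left(F \right)} = -5 - 5 = -10$)
$S{\left(\frac{1}{5 + 10} \right)} \left(-2 + 35\right) = - 10 \left(-2 + 35\right) = \left(-10\right) 33 = -330$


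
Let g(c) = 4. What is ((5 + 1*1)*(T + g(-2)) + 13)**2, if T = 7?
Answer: 6241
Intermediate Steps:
((5 + 1*1)*(T + g(-2)) + 13)**2 = ((5 + 1*1)*(7 + 4) + 13)**2 = ((5 + 1)*11 + 13)**2 = (6*11 + 13)**2 = (66 + 13)**2 = 79**2 = 6241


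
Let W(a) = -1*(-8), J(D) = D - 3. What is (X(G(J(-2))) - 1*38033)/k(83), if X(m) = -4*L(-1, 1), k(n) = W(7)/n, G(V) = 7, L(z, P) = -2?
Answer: -3156075/8 ≈ -3.9451e+5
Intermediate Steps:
J(D) = -3 + D
W(a) = 8
k(n) = 8/n
X(m) = 8 (X(m) = -4*(-2) = 8)
(X(G(J(-2))) - 1*38033)/k(83) = (8 - 1*38033)/((8/83)) = (8 - 38033)/((8*(1/83))) = -38025/8/83 = -38025*83/8 = -3156075/8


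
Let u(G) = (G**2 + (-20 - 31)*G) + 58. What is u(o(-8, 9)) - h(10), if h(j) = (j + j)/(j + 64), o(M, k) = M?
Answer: 19600/37 ≈ 529.73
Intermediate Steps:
h(j) = 2*j/(64 + j) (h(j) = (2*j)/(64 + j) = 2*j/(64 + j))
u(G) = 58 + G**2 - 51*G (u(G) = (G**2 - 51*G) + 58 = 58 + G**2 - 51*G)
u(o(-8, 9)) - h(10) = (58 + (-8)**2 - 51*(-8)) - 2*10/(64 + 10) = (58 + 64 + 408) - 2*10/74 = 530 - 2*10/74 = 530 - 1*10/37 = 530 - 10/37 = 19600/37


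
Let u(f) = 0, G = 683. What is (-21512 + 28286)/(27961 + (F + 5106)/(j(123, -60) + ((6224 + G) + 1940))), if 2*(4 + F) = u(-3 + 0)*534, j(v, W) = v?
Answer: 15190695/62703818 ≈ 0.24226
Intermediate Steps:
F = -4 (F = -4 + (0*534)/2 = -4 + (1/2)*0 = -4 + 0 = -4)
(-21512 + 28286)/(27961 + (F + 5106)/(j(123, -60) + ((6224 + G) + 1940))) = (-21512 + 28286)/(27961 + (-4 + 5106)/(123 + ((6224 + 683) + 1940))) = 6774/(27961 + 5102/(123 + (6907 + 1940))) = 6774/(27961 + 5102/(123 + 8847)) = 6774/(27961 + 5102/8970) = 6774/(27961 + 5102*(1/8970)) = 6774/(27961 + 2551/4485) = 6774/(125407636/4485) = 6774*(4485/125407636) = 15190695/62703818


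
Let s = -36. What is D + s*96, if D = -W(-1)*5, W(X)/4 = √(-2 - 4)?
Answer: -3456 - 20*I*√6 ≈ -3456.0 - 48.99*I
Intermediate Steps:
W(X) = 4*I*√6 (W(X) = 4*√(-2 - 4) = 4*√(-6) = 4*(I*√6) = 4*I*√6)
D = -20*I*√6 (D = -4*I*√6*5 = -20*I*√6 ≈ -48.99*I)
D + s*96 = -20*I*√6 - 36*96 = -20*I*√6 - 3456 = -3456 - 20*I*√6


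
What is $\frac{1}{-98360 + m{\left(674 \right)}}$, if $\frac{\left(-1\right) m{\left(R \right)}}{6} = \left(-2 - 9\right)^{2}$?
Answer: $- \frac{1}{99086} \approx -1.0092 \cdot 10^{-5}$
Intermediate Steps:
$m{\left(R \right)} = -726$ ($m{\left(R \right)} = - 6 \left(-2 - 9\right)^{2} = - 6 \left(-11\right)^{2} = \left(-6\right) 121 = -726$)
$\frac{1}{-98360 + m{\left(674 \right)}} = \frac{1}{-98360 - 726} = \frac{1}{-99086} = - \frac{1}{99086}$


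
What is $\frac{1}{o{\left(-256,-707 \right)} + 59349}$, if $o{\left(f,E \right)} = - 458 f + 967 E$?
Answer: $- \frac{1}{507072} \approx -1.9721 \cdot 10^{-6}$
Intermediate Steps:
$\frac{1}{o{\left(-256,-707 \right)} + 59349} = \frac{1}{\left(\left(-458\right) \left(-256\right) + 967 \left(-707\right)\right) + 59349} = \frac{1}{\left(117248 - 683669\right) + 59349} = \frac{1}{-566421 + 59349} = \frac{1}{-507072} = - \frac{1}{507072}$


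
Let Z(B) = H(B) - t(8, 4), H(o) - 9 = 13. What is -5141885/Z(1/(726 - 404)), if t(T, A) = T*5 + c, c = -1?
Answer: 5141885/17 ≈ 3.0246e+5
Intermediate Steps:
t(T, A) = -1 + 5*T (t(T, A) = T*5 - 1 = 5*T - 1 = -1 + 5*T)
H(o) = 22 (H(o) = 9 + 13 = 22)
Z(B) = -17 (Z(B) = 22 - (-1 + 5*8) = 22 - (-1 + 40) = 22 - 1*39 = 22 - 39 = -17)
-5141885/Z(1/(726 - 404)) = -5141885/(-17) = -5141885*(-1/17) = 5141885/17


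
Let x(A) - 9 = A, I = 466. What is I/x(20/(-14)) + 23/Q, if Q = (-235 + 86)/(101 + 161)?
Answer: 166660/7897 ≈ 21.104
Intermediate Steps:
x(A) = 9 + A
Q = -149/262 ≈ -0.56870
I/x(20/(-14)) + 23/Q = 466/(9 + 20/(-14)) + 23/(-149/262) = 466/(9 + 20*(-1/14)) + 23*(-262/149) = 466/(9 - 10/7) - 6026/149 = 466/(53/7) - 6026/149 = 466*(7/53) - 6026/149 = 3262/53 - 6026/149 = 166660/7897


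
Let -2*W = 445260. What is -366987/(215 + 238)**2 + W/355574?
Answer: -29362785868/12161164161 ≈ -2.4145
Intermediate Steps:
W = -222630 (W = -1/2*445260 = -222630)
-366987/(215 + 238)**2 + W/355574 = -366987/(215 + 238)**2 - 222630/355574 = -366987/(453**2) - 222630*1/355574 = -366987/205209 - 111315/177787 = -366987*1/205209 - 111315/177787 = -122329/68403 - 111315/177787 = -29362785868/12161164161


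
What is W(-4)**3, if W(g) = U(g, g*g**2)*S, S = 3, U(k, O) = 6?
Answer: 5832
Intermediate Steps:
W(g) = 18 (W(g) = 6*3 = 18)
W(-4)**3 = 18**3 = 5832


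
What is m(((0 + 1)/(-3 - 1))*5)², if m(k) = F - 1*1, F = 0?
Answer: 1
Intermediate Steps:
m(k) = -1 (m(k) = 0 - 1*1 = 0 - 1 = -1)
m(((0 + 1)/(-3 - 1))*5)² = (-1)² = 1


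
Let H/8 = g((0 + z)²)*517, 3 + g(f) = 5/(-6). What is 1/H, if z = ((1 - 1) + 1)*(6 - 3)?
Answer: -3/47564 ≈ -6.3073e-5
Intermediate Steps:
z = 3 (z = (0 + 1)*3 = 1*3 = 3)
g(f) = -23/6 (g(f) = -3 + 5/(-6) = -3 + 5*(-⅙) = -3 - ⅚ = -23/6)
H = -47564/3 (H = 8*(-23/6*517) = 8*(-11891/6) = -47564/3 ≈ -15855.)
1/H = 1/(-47564/3) = -3/47564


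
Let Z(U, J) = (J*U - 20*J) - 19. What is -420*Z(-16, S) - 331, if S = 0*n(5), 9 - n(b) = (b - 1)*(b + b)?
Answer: 7649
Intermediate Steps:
n(b) = 9 - 2*b*(-1 + b) (n(b) = 9 - (b - 1)*(b + b) = 9 - (-1 + b)*2*b = 9 - 2*b*(-1 + b))
S = 0 (S = 0*(9 - 2*5**2 + 2*5) = 0*(9 - 2*25 + 10) = 0*(9 - 50 + 10) = 0*(-31) = 0)
Z(U, J) = -19 - 20*J + J*U (Z(U, J) = (-20*J + J*U) - 19 = -19 - 20*J + J*U)
-420*Z(-16, S) - 331 = -420*(-19 - 20*0 + 0*(-16)) - 331 = -420*(-19 + 0 + 0) - 331 = -420*(-19) - 331 = 7980 - 331 = 7649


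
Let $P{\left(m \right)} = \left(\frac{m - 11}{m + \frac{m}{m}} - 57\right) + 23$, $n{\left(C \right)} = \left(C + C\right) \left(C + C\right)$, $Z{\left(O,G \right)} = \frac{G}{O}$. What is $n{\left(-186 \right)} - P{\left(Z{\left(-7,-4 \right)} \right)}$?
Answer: $\frac{1522671}{11} \approx 1.3842 \cdot 10^{5}$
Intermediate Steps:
$n{\left(C \right)} = 4 C^{2}$ ($n{\left(C \right)} = 2 C 2 C = 4 C^{2}$)
$P{\left(m \right)} = -34 + \frac{-11 + m}{1 + m}$ ($P{\left(m \right)} = \left(\frac{-11 + m}{m + 1} - 57\right) + 23 = \left(\frac{-11 + m}{1 + m} - 57\right) + 23 = \left(-57 + \frac{-11 + m}{1 + m}\right) + 23 = -34 + \frac{-11 + m}{1 + m}$)
$n{\left(-186 \right)} - P{\left(Z{\left(-7,-4 \right)} \right)} = 4 \left(-186\right)^{2} - \frac{3 \left(-15 - 11 \left(- \frac{4}{-7}\right)\right)}{1 - \frac{4}{-7}} = 4 \cdot 34596 - \frac{3 \left(-15 - 11 \left(\left(-4\right) \left(- \frac{1}{7}\right)\right)\right)}{1 - - \frac{4}{7}} = 138384 - \frac{3 \left(-15 - \frac{44}{7}\right)}{1 + \frac{4}{7}} = 138384 - \frac{3 \left(-15 - \frac{44}{7}\right)}{\frac{11}{7}} = 138384 - 3 \cdot \frac{7}{11} \left(- \frac{149}{7}\right) = 138384 - - \frac{447}{11} = 138384 + \frac{447}{11} = \frac{1522671}{11}$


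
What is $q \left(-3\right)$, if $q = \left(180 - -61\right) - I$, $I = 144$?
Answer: $-291$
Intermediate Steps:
$q = 97$ ($q = \left(180 - -61\right) - 144 = \left(180 + 61\right) - 144 = 241 - 144 = 97$)
$q \left(-3\right) = 97 \left(-3\right) = -291$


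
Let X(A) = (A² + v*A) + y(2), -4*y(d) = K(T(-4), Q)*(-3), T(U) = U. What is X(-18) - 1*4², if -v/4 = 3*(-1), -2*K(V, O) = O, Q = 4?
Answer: 181/2 ≈ 90.500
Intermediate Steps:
K(V, O) = -O/2
y(d) = -3/2 (y(d) = -(-½*4)*(-3)/4 = -(-1)*(-3)/2 = -¼*6 = -3/2)
v = 12 (v = -12*(-1) = -4*(-3) = 12)
X(A) = -3/2 + A² + 12*A (X(A) = (A² + 12*A) - 3/2 = -3/2 + A² + 12*A)
X(-18) - 1*4² = (-3/2 + (-18)² + 12*(-18)) - 1*4² = (-3/2 + 324 - 216) - 1*16 = 213/2 - 16 = 181/2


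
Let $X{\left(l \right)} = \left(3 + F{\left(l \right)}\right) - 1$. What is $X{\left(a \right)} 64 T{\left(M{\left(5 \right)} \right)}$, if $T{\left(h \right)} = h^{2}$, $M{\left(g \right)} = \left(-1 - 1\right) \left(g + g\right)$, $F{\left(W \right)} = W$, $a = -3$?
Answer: $-25600$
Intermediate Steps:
$M{\left(g \right)} = - 4 g$ ($M{\left(g \right)} = - 2 \cdot 2 g = - 4 g$)
$X{\left(l \right)} = 2 + l$ ($X{\left(l \right)} = \left(3 + l\right) - 1 = 2 + l$)
$X{\left(a \right)} 64 T{\left(M{\left(5 \right)} \right)} = \left(2 - 3\right) 64 \left(\left(-4\right) 5\right)^{2} = \left(-1\right) 64 \left(-20\right)^{2} = \left(-64\right) 400 = -25600$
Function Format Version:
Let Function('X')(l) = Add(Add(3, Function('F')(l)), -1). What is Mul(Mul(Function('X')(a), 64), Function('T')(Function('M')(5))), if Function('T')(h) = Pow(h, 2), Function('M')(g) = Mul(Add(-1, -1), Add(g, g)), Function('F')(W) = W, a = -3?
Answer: -25600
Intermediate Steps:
Function('M')(g) = Mul(-4, g) (Function('M')(g) = Mul(-2, Mul(2, g)) = Mul(-4, g))
Function('X')(l) = Add(2, l) (Function('X')(l) = Add(Add(3, l), -1) = Add(2, l))
Mul(Mul(Function('X')(a), 64), Function('T')(Function('M')(5))) = Mul(Mul(Add(2, -3), 64), Pow(Mul(-4, 5), 2)) = Mul(Mul(-1, 64), Pow(-20, 2)) = Mul(-64, 400) = -25600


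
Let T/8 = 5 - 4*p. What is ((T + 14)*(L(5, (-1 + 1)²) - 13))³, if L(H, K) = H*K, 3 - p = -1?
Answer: 890277128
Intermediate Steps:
p = 4 (p = 3 - 1*(-1) = 3 + 1 = 4)
T = -88 (T = 8*(5 - 4*4) = 8*(5 - 16) = 8*(-11) = -88)
((T + 14)*(L(5, (-1 + 1)²) - 13))³ = ((-88 + 14)*(5*(-1 + 1)² - 13))³ = (-74*(5*0² - 13))³ = (-74*(5*0 - 13))³ = (-74*(0 - 13))³ = (-74*(-13))³ = 962³ = 890277128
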